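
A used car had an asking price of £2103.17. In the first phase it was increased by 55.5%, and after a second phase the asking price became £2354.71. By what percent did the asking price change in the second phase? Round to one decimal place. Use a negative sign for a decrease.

After the first phase: £2103.17 × 1.555 = £3270.42935.
Second-phase multiplier: £2354.71 ÷ £3270.42935 ≈ 0.72.
That is a change of -28.0%.

-28.0%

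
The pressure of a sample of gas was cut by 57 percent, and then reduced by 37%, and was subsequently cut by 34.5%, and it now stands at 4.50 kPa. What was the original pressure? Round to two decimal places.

25.36 kPa

The overall multiplier applied was 0.43 × 0.63 × 0.655 = 0.1774395.
So the original pressure was 4.50 ÷ 0.1774395 ≈ 25.36 kPa.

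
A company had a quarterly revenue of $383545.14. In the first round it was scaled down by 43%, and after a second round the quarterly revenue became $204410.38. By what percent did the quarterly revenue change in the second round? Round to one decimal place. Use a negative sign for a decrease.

After the first round: $383545.14 × 0.57 = $218620.7298.
Second-round multiplier: $204410.38 ÷ $218620.7298 ≈ 0.935.
That is a change of -6.5%.

-6.5%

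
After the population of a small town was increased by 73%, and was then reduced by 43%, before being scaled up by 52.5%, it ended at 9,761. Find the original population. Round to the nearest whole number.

The overall multiplier applied was 1.73 × 0.57 × 1.525 = 1.5038025.
So the original population was 9,761 ÷ 1.5038025 ≈ 6,491.

6,491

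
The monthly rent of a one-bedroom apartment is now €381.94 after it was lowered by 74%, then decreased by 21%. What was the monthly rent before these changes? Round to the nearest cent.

Undoing the 21% decrease: €381.94 ÷ 0.79 ≈ €483.468354.
Undoing the 74% decrease: €483.468354 ÷ 0.26 ≈ €1859.49.

€1859.49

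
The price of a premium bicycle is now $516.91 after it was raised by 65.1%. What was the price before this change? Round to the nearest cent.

The overall multiplier applied was 1.651.
So the original price was $516.91 ÷ 1.651 ≈ $313.09.

$313.09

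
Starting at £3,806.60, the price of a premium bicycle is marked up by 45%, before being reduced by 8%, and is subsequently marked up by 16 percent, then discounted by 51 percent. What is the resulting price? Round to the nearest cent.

Each change multiplies by a factor: 1.45 × 0.92 × 1.16 × 0.49 = 0.7582456.
£3,806.60 × 0.7582456 = £2886.33770096 ≈ £2,886.34.

£2,886.34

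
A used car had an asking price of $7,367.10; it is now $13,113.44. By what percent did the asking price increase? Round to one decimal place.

Change: $13,113.44 − $7,367.10 = $5,746.34.
Relative to the original: $5,746.34 ÷ $7,367.10 ≈ 78.0%.
So the asking price increased by 78.0%.

78.0%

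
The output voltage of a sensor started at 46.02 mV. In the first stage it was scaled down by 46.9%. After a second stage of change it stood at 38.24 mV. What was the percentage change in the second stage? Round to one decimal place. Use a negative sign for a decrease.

56.5%

After the first stage: 46.02 × 0.531 = 24.43662.
Second-stage multiplier: 38.24 ÷ 24.43662 ≈ 1.56486.
That is a change of 56.5%.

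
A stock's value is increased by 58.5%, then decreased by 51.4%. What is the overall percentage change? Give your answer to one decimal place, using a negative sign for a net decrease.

A 58.5% increase multiplies by 1.585.
Then a 51.4% decrease: 1.585 × 0.486 = 0.77031.
Overall factor 0.77031, i.e. -23.0%.

-23.0%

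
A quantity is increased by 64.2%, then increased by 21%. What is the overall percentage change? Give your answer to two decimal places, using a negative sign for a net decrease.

The combined multiplier is 1.642 × 1.21 = 1.98682.
That corresponds to an increase of 98.68%.

98.68%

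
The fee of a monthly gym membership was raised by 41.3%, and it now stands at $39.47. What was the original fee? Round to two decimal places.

$27.93

The overall multiplier applied was 1.413.
So the original fee was $39.47 ÷ 1.413 ≈ $27.93.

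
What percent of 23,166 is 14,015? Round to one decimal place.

14,015 ÷ 23,166 ≈ 60.5%.

60.5%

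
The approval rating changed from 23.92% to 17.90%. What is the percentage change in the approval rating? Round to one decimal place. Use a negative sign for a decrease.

-25.2%

The change is 17.90 − 23.92 = -6.02 percentage points.
Relative to the original 23.92%, that is -6.02 ÷ 23.92 ≈ -25.2%.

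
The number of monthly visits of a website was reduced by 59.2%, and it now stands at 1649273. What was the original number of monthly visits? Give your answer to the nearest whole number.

4042336

The overall multiplier applied was 0.408.
So the original number of monthly visits was 1649273 ÷ 0.408 ≈ 4042336.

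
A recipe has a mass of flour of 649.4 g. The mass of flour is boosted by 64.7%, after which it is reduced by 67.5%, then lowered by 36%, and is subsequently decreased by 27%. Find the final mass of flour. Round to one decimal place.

After the 64.7% increase: 649.4 × 1.647 = 1069.5618.
After the 67.5% decrease: 1069.5618 × 0.325 = 347.607585.
Apply the 36% decrease: 347.607585 × 0.64 = 222.4688544.
27% decrease: 222.4688544 × 0.73 = 162.402263712 ≈ 162.4.

162.4 g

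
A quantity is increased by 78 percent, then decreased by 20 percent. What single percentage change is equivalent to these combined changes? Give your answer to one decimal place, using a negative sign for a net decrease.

The combined multiplier is 1.78 × 0.8 = 1.424.
That corresponds to an increase of 42.4%.

42.4%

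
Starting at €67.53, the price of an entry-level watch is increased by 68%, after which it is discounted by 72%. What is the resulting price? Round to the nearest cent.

€31.77

Each change multiplies by a factor: 1.68 × 0.28 = 0.4704.
€67.53 × 0.4704 = €31.766112 ≈ €31.77.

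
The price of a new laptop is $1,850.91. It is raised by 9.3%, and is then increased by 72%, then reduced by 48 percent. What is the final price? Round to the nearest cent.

Each change multiplies by a factor: 1.093 × 1.72 × 0.52 = 0.9775792.
$1,850.91 × 0.9775792 = $1809.411117072 ≈ $1,809.41.

$1,809.41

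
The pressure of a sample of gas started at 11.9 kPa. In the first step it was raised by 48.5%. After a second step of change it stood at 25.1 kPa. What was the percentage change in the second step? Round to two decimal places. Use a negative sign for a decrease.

After the first step: 11.9 × 1.485 = 17.6715.
Second-step multiplier: 25.1 ÷ 17.6715 ≈ 1.420366.
That is a change of 42.04%.

42.04%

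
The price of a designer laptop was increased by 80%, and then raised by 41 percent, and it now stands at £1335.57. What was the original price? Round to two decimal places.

The overall multiplier applied was 1.8 × 1.41 = 2.538.
So the original price was £1335.57 ÷ 2.538 ≈ £526.23.

£526.23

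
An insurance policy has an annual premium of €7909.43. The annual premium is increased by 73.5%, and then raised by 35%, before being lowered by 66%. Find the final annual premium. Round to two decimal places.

€6298.79

After the 73.5% increase: €7909.43 × 1.735 = €13722.86105.
Apply the 35% increase: €13722.86105 × 1.35 = €18525.8624175.
Apply the 66% decrease: €18525.8624175 × 0.34 = €6298.79322195 ≈ €6298.79.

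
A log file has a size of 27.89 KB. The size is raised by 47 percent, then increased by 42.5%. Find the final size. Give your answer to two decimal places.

47% increase: 27.89 × 1.47 = 40.9983.
After the 42.5% increase: 40.9983 × 1.425 = 58.4225775 ≈ 58.42.

58.42 KB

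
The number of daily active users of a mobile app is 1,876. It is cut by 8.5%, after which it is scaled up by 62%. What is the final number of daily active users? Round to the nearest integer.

2,781

Each change multiplies by a factor: 0.915 × 1.62 = 1.4823.
1,876 × 1.4823 = 2780.7948 ≈ 2,781.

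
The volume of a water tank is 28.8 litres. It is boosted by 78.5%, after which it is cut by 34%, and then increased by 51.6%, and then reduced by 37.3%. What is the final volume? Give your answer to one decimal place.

32.3 litres

Each change multiplies by a factor: 1.785 × 0.66 × 1.516 × 0.627 = 1.1198217492.
28.8 × 1.1198217492 = 32.25086637696 ≈ 32.3.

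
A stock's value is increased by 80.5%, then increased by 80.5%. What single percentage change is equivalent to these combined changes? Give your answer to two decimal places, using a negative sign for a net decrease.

An 80.5% increase multiplies by 1.805.
Then an 80.5% increase: 1.805 × 1.805 = 3.258025.
Overall factor 3.258025, i.e. 225.80%.

225.80%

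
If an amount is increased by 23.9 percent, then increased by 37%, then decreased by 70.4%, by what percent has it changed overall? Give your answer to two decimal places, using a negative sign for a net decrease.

The combined multiplier is 1.239 × 1.37 × 0.296 = 0.50243928.
That corresponds to a decrease of 49.76%.

-49.76%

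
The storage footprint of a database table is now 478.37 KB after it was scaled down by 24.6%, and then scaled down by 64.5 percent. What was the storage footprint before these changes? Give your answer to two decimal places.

1,787.16 KB

Undoing the 64.5% decrease: 478.37 ÷ 0.355 ≈ 1347.521127.
Undoing the 24.6% decrease: 1347.521127 ÷ 0.754 ≈ 1,787.16 KB.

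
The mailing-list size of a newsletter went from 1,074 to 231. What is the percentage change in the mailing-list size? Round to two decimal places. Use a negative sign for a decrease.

Change: 231 − 1,074 = -843.
Relative to the original: -843 ÷ 1,074 ≈ -78.49%.

-78.49%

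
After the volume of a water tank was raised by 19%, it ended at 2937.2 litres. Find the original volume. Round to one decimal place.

2468.2 litres

The overall multiplier applied was 1.19.
So the original volume was 2937.2 ÷ 1.19 ≈ 2468.2 litres.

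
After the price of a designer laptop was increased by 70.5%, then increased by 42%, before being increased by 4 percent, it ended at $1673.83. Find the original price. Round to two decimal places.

The overall multiplier applied was 1.705 × 1.42 × 1.04 = 2.517944.
So the original price was $1673.83 ÷ 2.517944 ≈ $664.76.

$664.76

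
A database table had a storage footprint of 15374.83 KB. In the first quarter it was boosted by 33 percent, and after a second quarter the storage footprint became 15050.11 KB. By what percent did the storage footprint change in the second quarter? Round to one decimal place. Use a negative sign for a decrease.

-26.4%

After the first quarter: 15374.83 × 1.33 = 20448.5239.
Second-quarter multiplier: 15050.11 ÷ 20448.5239 ≈ 0.736.
That is a change of -26.4%.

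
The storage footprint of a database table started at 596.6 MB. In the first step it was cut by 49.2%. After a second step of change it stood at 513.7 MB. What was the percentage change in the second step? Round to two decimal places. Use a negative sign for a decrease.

After the first step: 596.6 × 0.508 = 303.0728.
Second-step multiplier: 513.7 ÷ 303.0728 ≈ 1.694972.
That is a change of 69.50%.

69.50%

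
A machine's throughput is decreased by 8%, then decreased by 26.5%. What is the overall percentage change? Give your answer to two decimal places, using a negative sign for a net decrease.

-32.38%

An 8% decrease multiplies by 0.92.
Then a 26.5% decrease: 0.92 × 0.735 = 0.6762.
Overall factor 0.6762, i.e. -32.38%.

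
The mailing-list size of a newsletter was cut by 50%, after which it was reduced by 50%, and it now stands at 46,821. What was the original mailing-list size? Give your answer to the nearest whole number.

187,284

Undoing the 50% decrease: 46,821 ÷ 0.5 = 93642.
Undoing the 50% decrease: 93642 ÷ 0.5 = 187,284.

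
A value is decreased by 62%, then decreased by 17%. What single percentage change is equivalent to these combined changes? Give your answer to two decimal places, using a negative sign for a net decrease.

-68.46%

A 62% decrease multiplies by 0.38.
Then a 17% decrease: 0.38 × 0.83 = 0.3154.
Overall factor 0.3154, i.e. -68.46%.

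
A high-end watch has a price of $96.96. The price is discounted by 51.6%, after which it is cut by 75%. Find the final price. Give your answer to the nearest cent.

Each change multiplies by a factor: 0.484 × 0.25 = 0.121.
$96.96 × 0.121 = $11.73216 ≈ $11.73.

$11.73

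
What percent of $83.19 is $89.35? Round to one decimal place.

$89.35 ÷ $83.19 ≈ 107.4%.

107.4%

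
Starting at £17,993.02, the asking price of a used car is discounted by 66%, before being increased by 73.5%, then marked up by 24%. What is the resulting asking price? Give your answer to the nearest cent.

£13,161.46

Each change multiplies by a factor: 0.34 × 1.735 × 1.24 = 0.731476.
£17,993.02 × 0.731476 = £13161.46229752 ≈ £13,161.46.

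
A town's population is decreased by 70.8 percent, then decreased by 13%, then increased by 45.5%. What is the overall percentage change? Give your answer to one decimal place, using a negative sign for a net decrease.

A 70.8% decrease multiplies by 0.292.
Then a 13% decrease: 0.292 × 0.87 = 0.25404.
Then a 45.5% increase: 0.25404 × 1.455 = 0.3696282.
Overall factor 0.3696282, i.e. -63.0%.

-63.0%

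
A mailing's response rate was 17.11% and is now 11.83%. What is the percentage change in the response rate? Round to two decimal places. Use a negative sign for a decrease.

-30.86%

The change is 11.83 − 17.11 = -5.28 percentage points.
Relative to the original 17.11%, that is -5.28 ÷ 17.11 ≈ -30.86%.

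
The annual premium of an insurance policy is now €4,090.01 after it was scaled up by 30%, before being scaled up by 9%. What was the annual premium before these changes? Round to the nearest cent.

The overall multiplier applied was 1.3 × 1.09 = 1.417.
So the original annual premium was €4,090.01 ÷ 1.417 ≈ €2,886.39.

€2,886.39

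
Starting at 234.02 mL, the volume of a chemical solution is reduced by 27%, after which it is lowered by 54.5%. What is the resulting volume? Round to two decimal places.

77.73 mL

27% decrease: 234.02 × 0.73 = 170.8346.
After the 54.5% decrease: 170.8346 × 0.455 = 77.729743 ≈ 77.73.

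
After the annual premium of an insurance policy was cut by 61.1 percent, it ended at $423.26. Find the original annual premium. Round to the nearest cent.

The overall multiplier applied was 0.389.
So the original annual premium was $423.26 ÷ 0.389 ≈ $1088.07.

$1088.07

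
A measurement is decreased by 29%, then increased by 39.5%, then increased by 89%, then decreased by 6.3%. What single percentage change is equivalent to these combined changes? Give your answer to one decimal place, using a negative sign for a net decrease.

The combined multiplier is 0.71 × 1.395 × 1.89 × 0.937 = 1.7540176185.
That corresponds to an increase of 75.4%.

75.4%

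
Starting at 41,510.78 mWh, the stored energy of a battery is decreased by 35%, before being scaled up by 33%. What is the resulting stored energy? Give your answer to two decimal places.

Each change multiplies by a factor: 0.65 × 1.33 = 0.8645.
41,510.78 × 0.8645 = 35886.06931 ≈ 35,886.07.

35,886.07 mWh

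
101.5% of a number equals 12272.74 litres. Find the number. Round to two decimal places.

12091.37 litres

12272.74 litres ÷ 1.015 ≈ 12091.37 litres.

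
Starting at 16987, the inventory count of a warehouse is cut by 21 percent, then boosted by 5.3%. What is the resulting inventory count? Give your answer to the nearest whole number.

After the 21% decrease: 16987 × 0.79 = 13419.73.
After the 5.3% increase: 13419.73 × 1.053 = 14130.97569 ≈ 14131.

14131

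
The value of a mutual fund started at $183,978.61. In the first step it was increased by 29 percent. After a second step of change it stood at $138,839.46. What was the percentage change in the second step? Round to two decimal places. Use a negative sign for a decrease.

-41.50%

After the first step: $183,978.61 × 1.29 = $237332.4069.
Second-step multiplier: $138,839.46 ÷ $237332.4069 ≈ 0.585.
That is a change of -41.50%.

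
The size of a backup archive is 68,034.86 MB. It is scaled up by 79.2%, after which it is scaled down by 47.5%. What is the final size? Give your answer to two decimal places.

64,007.20 MB

Each change multiplies by a factor: 1.792 × 0.525 = 0.9408.
68,034.86 × 0.9408 = 64007.196288 ≈ 64,007.20.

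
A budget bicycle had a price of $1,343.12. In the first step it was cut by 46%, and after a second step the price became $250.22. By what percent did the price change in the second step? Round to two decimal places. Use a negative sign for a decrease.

-65.50%

After the first step: $1,343.12 × 0.54 = $725.2848.
Second-step multiplier: $250.22 ÷ $725.2848 ≈ 0.344996.
That is a change of -65.50%.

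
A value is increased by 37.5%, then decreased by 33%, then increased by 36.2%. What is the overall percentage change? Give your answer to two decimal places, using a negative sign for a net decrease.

25.47%

A 37.5% increase multiplies by 1.375.
Then a 33% decrease: 1.375 × 0.67 = 0.92125.
Then a 36.2% increase: 0.92125 × 1.362 = 1.2547425.
Overall factor 1.2547425, i.e. 25.47%.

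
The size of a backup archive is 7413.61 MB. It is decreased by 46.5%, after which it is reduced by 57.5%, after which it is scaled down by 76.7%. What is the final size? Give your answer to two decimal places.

Each change multiplies by a factor: 0.535 × 0.425 × 0.233 = 0.052978375.
7413.61 × 0.052978375 = 392.76101068375 ≈ 392.76.

392.76 MB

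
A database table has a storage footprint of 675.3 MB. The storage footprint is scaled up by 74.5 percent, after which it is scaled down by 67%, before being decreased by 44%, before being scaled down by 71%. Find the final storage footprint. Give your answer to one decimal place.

63.2 MB

Apply the 74.5% increase: 675.3 × 1.745 = 1178.3985.
Apply the 67% decrease: 1178.3985 × 0.33 = 388.871505.
Apply the 44% decrease: 388.871505 × 0.56 = 217.7680428.
Apply the 71% decrease: 217.7680428 × 0.29 = 63.152732412 ≈ 63.2.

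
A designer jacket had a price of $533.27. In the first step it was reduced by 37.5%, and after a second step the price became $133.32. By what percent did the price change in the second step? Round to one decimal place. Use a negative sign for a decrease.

After the first step: $533.27 × 0.625 = $333.29375.
Second-step multiplier: $133.32 ÷ $333.29375 ≈ 0.40001.
That is a change of -60.0%.

-60.0%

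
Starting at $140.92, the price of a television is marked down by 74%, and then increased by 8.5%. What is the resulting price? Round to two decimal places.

After the 74% decrease: $140.92 × 0.26 = $36.6392.
8.5% increase: $36.6392 × 1.085 = $39.753532 ≈ $39.75.

$39.75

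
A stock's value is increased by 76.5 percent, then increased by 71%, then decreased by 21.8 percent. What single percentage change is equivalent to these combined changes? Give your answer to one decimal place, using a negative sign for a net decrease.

136.0%

A 76.5% increase multiplies by 1.765.
Then a 71% increase: 1.765 × 1.71 = 3.01815.
Then a 21.8% decrease: 3.01815 × 0.782 = 2.3601933.
Overall factor 2.3601933, i.e. 136.0%.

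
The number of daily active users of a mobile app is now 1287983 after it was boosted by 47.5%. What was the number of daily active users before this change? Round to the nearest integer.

873209

The overall multiplier applied was 1.475.
So the original number of daily active users was 1287983 ÷ 1.475 ≈ 873209.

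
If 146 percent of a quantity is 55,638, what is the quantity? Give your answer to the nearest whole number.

55,638 ÷ 1.46 ≈ 38,108.

38,108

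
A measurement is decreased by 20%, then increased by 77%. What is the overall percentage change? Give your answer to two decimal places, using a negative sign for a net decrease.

41.60%

A 20% decrease multiplies by 0.8.
Then a 77% increase: 0.8 × 1.77 = 1.416.
Overall factor 1.416, i.e. 41.60%.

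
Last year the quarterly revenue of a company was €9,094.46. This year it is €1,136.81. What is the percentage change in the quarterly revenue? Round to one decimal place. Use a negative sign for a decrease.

-87.5%

Change: €1,136.81 − €9,094.46 = -€7,957.65.
Relative to the original: -€7,957.65 ÷ €9,094.46 ≈ -87.5%.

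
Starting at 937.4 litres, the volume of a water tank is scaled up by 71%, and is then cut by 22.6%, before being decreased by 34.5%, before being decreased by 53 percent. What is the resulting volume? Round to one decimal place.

Each change multiplies by a factor: 1.71 × 0.774 × 0.655 × 0.47 = 0.407451789.
937.4 × 0.407451789 = 381.9453070086 ≈ 381.9.

381.9 litres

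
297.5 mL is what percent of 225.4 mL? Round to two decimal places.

297.5 mL ÷ 225.4 mL ≈ 131.99%.

131.99%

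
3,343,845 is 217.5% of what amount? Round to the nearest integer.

3,343,845 ÷ 2.175 = 1,537,400.

1,537,400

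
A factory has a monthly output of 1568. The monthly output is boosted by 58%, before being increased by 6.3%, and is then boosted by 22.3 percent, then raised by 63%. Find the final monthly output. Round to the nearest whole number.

Each change multiplies by a factor: 1.58 × 1.063 × 1.223 × 1.63 = 3.3481461946.
1568 × 3.3481461946 = 5249.8932331328 ≈ 5250.

5250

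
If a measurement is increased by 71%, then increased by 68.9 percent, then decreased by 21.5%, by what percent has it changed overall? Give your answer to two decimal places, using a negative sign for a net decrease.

The combined multiplier is 1.71 × 1.689 × 0.785 = 2.26722915.
That corresponds to an increase of 126.72%.

126.72%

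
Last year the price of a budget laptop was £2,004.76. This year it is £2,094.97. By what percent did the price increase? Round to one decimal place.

4.5%

Change: £2,094.97 − £2,004.76 = £90.21.
Relative to the original: £90.21 ÷ £2,004.76 ≈ 4.5%.
So the price increased by 4.5%.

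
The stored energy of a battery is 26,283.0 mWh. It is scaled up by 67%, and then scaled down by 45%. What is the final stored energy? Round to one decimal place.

Each change multiplies by a factor: 1.67 × 0.55 = 0.9185.
26,283.0 × 0.9185 = 24140.9355 ≈ 24,140.9.

24,140.9 mWh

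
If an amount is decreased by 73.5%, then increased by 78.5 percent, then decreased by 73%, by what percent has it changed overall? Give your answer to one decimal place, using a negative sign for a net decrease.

A 73.5% decrease multiplies by 0.265.
Then a 78.5% increase: 0.265 × 1.785 = 0.473025.
Then a 73% decrease: 0.473025 × 0.27 = 0.12771675.
Overall factor 0.12771675, i.e. -87.2%.

-87.2%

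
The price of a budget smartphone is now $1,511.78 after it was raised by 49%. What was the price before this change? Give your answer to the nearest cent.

The overall multiplier applied was 1.49.
So the original price was $1,511.78 ÷ 1.49 ≈ $1,014.62.

$1,014.62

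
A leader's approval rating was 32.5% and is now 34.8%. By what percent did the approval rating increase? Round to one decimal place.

7.1%

The change is 34.8 − 32.5 = 2.3 percentage points.
Relative to the original 32.5%, that is 2.3 ÷ 32.5 ≈ 7.1%.
So the approval rating rose by 7.1%.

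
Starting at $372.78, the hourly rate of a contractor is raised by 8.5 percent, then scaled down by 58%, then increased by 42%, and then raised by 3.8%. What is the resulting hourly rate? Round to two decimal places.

$250.39

Each change multiplies by a factor: 1.085 × 0.42 × 1.42 × 1.038 = 0.671683572.
$372.78 × 0.671683572 = $250.39020197016 ≈ $250.39.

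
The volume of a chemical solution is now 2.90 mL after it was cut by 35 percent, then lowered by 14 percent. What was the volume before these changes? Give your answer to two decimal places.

The overall multiplier applied was 0.65 × 0.86 = 0.559.
So the original volume was 2.90 ÷ 0.559 ≈ 5.19 mL.

5.19 mL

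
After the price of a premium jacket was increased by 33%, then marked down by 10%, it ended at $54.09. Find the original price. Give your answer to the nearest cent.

Undoing the 10% decrease: $54.09 ÷ 0.9 = $60.1.
Undoing the 33% increase: $60.1 ÷ 1.33 ≈ $45.19.

$45.19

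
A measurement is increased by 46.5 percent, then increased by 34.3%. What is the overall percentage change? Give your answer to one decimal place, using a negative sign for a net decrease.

96.7%

The combined multiplier is 1.465 × 1.343 = 1.967495.
That corresponds to an increase of 96.7%.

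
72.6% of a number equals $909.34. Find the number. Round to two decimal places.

$1252.53

$909.34 ÷ 0.726 ≈ $1252.53.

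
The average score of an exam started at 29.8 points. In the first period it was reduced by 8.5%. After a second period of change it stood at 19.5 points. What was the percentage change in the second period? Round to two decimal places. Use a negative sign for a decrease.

-28.48%

After the first period: 29.8 × 0.915 = 27.267.
Second-period multiplier: 19.5 ÷ 27.267 ≈ 0.71515.
That is a change of -28.48%.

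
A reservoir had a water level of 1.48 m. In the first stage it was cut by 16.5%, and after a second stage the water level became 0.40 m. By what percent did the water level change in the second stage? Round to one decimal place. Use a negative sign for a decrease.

-67.6%

After the first stage: 1.48 × 0.835 = 1.2358.
Second-stage multiplier: 0.40 ÷ 1.2358 ≈ 0.32368.
That is a change of -67.6%.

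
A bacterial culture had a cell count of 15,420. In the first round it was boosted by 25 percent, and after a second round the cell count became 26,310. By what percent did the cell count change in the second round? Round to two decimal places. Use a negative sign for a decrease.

After the first round: 15,420 × 1.25 = 19275.
Second-round multiplier: 26,310 ÷ 19275 ≈ 1.364981.
That is a change of 36.50%.

36.50%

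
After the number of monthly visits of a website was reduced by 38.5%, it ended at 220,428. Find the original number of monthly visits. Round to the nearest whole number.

358,420

The overall multiplier applied was 0.615.
So the original number of monthly visits was 220,428 ÷ 0.615 ≈ 358,420.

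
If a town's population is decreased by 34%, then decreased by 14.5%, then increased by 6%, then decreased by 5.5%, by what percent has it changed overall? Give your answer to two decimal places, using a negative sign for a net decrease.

-43.47%

A 34% decrease multiplies by 0.66.
Then a 14.5% decrease: 0.66 × 0.855 = 0.5643.
Then a 6% increase: 0.5643 × 1.06 = 0.598158.
Then a 5.5% decrease: 0.598158 × 0.945 = 0.56525931.
Overall factor 0.56525931, i.e. -43.47%.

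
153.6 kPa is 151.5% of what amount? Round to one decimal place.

153.6 kPa ÷ 1.515 ≈ 101.4 kPa.

101.4 kPa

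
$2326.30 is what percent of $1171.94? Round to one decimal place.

198.5%

$2326.30 ÷ $1171.94 ≈ 198.5%.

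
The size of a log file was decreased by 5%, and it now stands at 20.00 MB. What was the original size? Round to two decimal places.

The overall multiplier applied was 0.95.
So the original size was 20.00 ÷ 0.95 ≈ 21.05 MB.

21.05 MB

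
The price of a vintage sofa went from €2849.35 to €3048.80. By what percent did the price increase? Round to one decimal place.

Change: €3048.80 − €2849.35 = €199.45.
Relative to the original: €199.45 ÷ €2849.35 ≈ 7.0%.
So the price increased by 7.0%.

7.0%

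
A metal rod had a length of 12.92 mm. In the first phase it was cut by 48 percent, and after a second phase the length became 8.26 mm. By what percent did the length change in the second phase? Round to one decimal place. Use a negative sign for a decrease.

22.9%

After the first phase: 12.92 × 0.52 = 6.7184.
Second-phase multiplier: 8.26 ÷ 6.7184 ≈ 1.22946.
That is a change of 22.9%.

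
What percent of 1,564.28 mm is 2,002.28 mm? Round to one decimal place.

2,002.28 mm ÷ 1,564.28 mm ≈ 128.0%.

128.0%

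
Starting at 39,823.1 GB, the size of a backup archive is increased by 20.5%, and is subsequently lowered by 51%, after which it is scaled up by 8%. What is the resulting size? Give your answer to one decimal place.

After the 20.5% increase: 39,823.1 × 1.205 = 47986.8355.
51% decrease: 47986.8355 × 0.49 = 23513.549395.
After the 8% increase: 23513.549395 × 1.08 = 25394.6333466 ≈ 25,394.6.

25,394.6 GB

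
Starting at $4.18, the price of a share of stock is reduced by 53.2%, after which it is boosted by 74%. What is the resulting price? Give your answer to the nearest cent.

Each change multiplies by a factor: 0.468 × 1.74 = 0.81432.
$4.18 × 0.81432 = $3.4038576 ≈ $3.40.

$3.40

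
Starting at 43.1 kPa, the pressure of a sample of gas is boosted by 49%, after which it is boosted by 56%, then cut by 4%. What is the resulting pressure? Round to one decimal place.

Apply the 49% increase: 43.1 × 1.49 = 64.219.
Apply the 56% increase: 64.219 × 1.56 = 100.18164.
After the 4% decrease: 100.18164 × 0.96 = 96.1743744 ≈ 96.2.

96.2 kPa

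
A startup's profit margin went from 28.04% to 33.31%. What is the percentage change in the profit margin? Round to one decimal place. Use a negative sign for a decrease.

The change is 33.31 − 28.04 = 5.27 percentage points.
Relative to the original 28.04%, that is 5.27 ÷ 28.04 ≈ 18.8%.

18.8%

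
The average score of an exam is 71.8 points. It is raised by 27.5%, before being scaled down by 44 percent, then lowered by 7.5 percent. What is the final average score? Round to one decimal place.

27.5% increase: 71.8 × 1.275 = 91.545.
Apply the 44% decrease: 91.545 × 0.56 = 51.2652.
Apply the 7.5% decrease: 51.2652 × 0.925 = 47.42031 ≈ 47.4.

47.4 points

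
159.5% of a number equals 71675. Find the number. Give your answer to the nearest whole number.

71675 ÷ 1.595 ≈ 44937.

44937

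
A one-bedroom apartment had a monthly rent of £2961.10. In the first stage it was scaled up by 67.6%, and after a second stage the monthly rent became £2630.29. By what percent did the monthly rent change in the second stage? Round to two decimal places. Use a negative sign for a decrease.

-47.00%

After the first stage: £2961.10 × 1.676 = £4962.8036.
Second-stage multiplier: £2630.29 ÷ £4962.8036 ≈ 0.530001.
That is a change of -47.00%.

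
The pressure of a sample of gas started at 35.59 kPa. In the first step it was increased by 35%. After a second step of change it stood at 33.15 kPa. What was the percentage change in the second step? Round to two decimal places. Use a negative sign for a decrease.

After the first step: 35.59 × 1.35 = 48.0465.
Second-step multiplier: 33.15 ÷ 48.0465 ≈ 0.689957.
That is a change of -31.00%.

-31.00%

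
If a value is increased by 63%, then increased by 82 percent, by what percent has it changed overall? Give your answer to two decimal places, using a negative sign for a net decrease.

A 63% increase multiplies by 1.63.
Then an 82% increase: 1.63 × 1.82 = 2.9666.
Overall factor 2.9666, i.e. 196.66%.

196.66%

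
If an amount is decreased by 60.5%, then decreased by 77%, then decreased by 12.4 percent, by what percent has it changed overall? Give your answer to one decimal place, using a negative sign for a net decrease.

The combined multiplier is 0.395 × 0.23 × 0.876 = 0.0795846.
That corresponds to a decrease of 92.0%.

-92.0%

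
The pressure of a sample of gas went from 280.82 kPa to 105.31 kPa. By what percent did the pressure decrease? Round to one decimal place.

62.5%

Change: 105.31 − 280.82 = -175.51.
Relative to the original: -175.51 ÷ 280.82 ≈ -62.5%.
So the pressure decreased by 62.5%.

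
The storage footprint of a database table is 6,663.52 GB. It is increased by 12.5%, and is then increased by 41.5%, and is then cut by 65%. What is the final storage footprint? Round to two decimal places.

3,712.62 GB

Each change multiplies by a factor: 1.125 × 1.415 × 0.35 = 0.55715625.
6,663.52 × 0.55715625 = 3712.621815 ≈ 3,712.62.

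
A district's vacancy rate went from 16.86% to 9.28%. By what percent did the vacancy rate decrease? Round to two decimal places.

44.96%

The change is 9.28 − 16.86 = -7.58 percentage points.
Relative to the original 16.86%, that is -7.58 ÷ 16.86 ≈ -44.96%.
So the vacancy rate fell by 44.96%.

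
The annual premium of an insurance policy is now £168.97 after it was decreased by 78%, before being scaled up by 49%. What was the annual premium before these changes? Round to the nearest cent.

The overall multiplier applied was 0.22 × 1.49 = 0.3278.
So the original annual premium was £168.97 ÷ 0.3278 ≈ £515.47.

£515.47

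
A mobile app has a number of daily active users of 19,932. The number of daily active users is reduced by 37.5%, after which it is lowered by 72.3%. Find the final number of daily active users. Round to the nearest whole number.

3,451

Apply the 37.5% decrease: 19,932 × 0.625 = 12457.5.
After the 72.3% decrease: 12457.5 × 0.277 = 3450.7275 ≈ 3,451.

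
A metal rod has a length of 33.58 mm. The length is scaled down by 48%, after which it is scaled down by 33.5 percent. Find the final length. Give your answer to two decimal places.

Each change multiplies by a factor: 0.52 × 0.665 = 0.3458.
33.58 × 0.3458 = 11.611964 ≈ 11.61.

11.61 mm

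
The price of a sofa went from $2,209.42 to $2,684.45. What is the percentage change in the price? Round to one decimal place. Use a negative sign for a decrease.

21.5%

Change: $2,684.45 − $2,209.42 = $475.03.
Relative to the original: $475.03 ÷ $2,209.42 ≈ 21.5%.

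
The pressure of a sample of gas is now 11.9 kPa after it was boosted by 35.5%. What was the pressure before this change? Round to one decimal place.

8.8 kPa

The overall multiplier applied was 1.355.
So the original pressure was 11.9 ÷ 1.355 ≈ 8.8 kPa.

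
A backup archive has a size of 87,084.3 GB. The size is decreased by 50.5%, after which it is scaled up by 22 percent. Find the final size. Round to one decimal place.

Each change multiplies by a factor: 0.495 × 1.22 = 0.6039.
87,084.3 × 0.6039 = 52590.20877 ≈ 52,590.2.

52,590.2 GB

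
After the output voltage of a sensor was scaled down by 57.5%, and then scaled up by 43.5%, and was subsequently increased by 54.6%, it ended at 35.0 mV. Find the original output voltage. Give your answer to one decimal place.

37.1 mV

The overall multiplier applied was 0.425 × 1.435 × 1.546 = 0.94286675.
So the original output voltage was 35.0 ÷ 0.94286675 ≈ 37.1 mV.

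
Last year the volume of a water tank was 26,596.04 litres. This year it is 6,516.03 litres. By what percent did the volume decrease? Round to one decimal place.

Change: 6,516.03 − 26,596.04 = -20,080.01.
Relative to the original: -20,080.01 ÷ 26,596.04 ≈ -75.5%.
So the volume decreased by 75.5%.

75.5%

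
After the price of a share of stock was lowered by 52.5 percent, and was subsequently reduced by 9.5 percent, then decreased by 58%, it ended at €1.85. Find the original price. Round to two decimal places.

€10.25

The overall multiplier applied was 0.475 × 0.905 × 0.42 = 0.1805475.
So the original price was €1.85 ÷ 0.1805475 ≈ €10.25.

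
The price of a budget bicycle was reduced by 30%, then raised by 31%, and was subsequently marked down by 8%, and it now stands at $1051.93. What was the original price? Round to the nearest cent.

Undoing the 8% decrease: $1051.93 ÷ 0.92 ≈ $1143.402174.
Undoing the 31% increase: $1143.402174 ÷ 1.31 ≈ $872.826087.
Undoing the 30% decrease: $872.826087 ÷ 0.7 ≈ $1246.89.

$1246.89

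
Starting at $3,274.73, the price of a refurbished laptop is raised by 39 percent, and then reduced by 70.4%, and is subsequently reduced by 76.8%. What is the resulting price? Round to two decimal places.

$312.59

Each change multiplies by a factor: 1.39 × 0.296 × 0.232 = 0.09545408.
$3,274.73 × 0.09545408 = $312.5863393984 ≈ $312.59.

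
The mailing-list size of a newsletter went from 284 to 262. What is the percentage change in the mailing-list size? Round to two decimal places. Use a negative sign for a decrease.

Change: 262 − 284 = -22.
Relative to the original: -22 ÷ 284 ≈ -7.75%.

-7.75%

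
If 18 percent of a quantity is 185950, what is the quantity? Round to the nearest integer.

185950 ÷ 0.18 ≈ 1033056.

1033056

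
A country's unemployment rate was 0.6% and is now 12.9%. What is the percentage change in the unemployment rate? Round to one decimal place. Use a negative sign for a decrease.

2050.0%

The change is 12.9 − 0.6 = 12.3 percentage points.
Relative to the original 0.6%, that is 12.3 ÷ 0.6 = 2050.0%.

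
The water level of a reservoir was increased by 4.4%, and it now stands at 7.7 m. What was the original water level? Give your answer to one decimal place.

7.4 m

The overall multiplier applied was 1.044.
So the original water level was 7.7 ÷ 1.044 ≈ 7.4 m.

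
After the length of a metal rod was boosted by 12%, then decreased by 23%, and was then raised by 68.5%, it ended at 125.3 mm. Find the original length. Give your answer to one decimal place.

86.2 mm

Undoing the 68.5% increase: 125.3 ÷ 1.685 ≈ 74.362018.
Undoing the 23% decrease: 74.362018 ÷ 0.77 ≈ 96.574049.
Undoing the 12% increase: 96.574049 ÷ 1.12 ≈ 86.2 mm.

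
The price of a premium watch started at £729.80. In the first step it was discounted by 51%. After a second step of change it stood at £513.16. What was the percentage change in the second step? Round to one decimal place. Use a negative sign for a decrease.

43.5%

After the first step: £729.80 × 0.49 = £357.602.
Second-step multiplier: £513.16 ÷ £357.602 ≈ 1.435.
That is a change of 43.5%.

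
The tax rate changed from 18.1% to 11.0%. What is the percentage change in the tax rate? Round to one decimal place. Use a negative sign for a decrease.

-39.2%

The change is 11.0 − 18.1 = -7.1 percentage points.
Relative to the original 18.1%, that is -7.1 ÷ 18.1 ≈ -39.2%.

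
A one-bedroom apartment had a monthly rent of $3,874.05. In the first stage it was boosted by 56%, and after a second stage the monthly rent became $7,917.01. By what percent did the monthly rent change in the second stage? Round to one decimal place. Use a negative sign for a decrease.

31.0%

After the first stage: $3,874.05 × 1.56 = $6043.518.
Second-stage multiplier: $7,917.01 ÷ $6043.518 ≈ 1.31.
That is a change of 31.0%.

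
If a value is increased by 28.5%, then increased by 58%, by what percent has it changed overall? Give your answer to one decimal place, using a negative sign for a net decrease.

103.0%

The combined multiplier is 1.285 × 1.58 = 2.0303.
That corresponds to an increase of 103.0%.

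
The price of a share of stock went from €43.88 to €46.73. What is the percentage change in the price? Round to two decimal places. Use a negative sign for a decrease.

Change: €46.73 − €43.88 = €2.85.
Relative to the original: €2.85 ÷ €43.88 ≈ 6.49%.

6.49%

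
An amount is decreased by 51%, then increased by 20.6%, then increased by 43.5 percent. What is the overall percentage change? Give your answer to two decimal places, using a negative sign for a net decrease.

-15.20%

The combined multiplier is 0.49 × 1.206 × 1.435 = 0.8479989.
That corresponds to a decrease of 15.20%.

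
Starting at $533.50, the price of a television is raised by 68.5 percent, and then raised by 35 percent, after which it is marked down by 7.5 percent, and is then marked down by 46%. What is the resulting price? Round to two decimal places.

68.5% increase: $533.50 × 1.685 = $898.9475.
Apply the 35% increase: $898.9475 × 1.35 = $1213.579125.
Apply the 7.5% decrease: $1213.579125 × 0.925 = $1122.560690625.
After the 46% decrease: $1122.560690625 × 0.54 = $606.1827729375 ≈ $606.18.

$606.18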